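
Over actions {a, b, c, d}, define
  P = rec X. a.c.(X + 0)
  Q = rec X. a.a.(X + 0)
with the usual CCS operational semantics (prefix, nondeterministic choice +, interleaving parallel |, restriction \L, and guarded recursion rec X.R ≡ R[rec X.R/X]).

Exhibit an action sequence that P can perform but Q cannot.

ac

Reachable graph of P (3 states):
  s0 = rec X. a.c.(X + 0) has moves =a=> s1
  s1 = c.((rec X. a.c.(X + 0)) + 0) has moves =c=> s2
  s2 = (rec X. a.c.(X + 0)) + 0 has moves =a=> s1
Reachable graph of Q (3 states):
  t0 = rec X. a.a.(X + 0) has moves =a=> t1
  t1 = a.((rec X. a.a.(X + 0)) + 0) has moves =a=> t2
  t2 = (rec X. a.a.(X + 0)) + 0 has moves =a=> t1
Trace ⟨ac⟩ through P, begin at {s0}:
  after a @ step 1: {s1}
  after c @ step 2: {s2}
  — P admits the full trace.
Trace ⟨ac⟩ through Q, begin at {t0}:
  after a @ step 1: {t1}
  after c @ step 2: no successor for Q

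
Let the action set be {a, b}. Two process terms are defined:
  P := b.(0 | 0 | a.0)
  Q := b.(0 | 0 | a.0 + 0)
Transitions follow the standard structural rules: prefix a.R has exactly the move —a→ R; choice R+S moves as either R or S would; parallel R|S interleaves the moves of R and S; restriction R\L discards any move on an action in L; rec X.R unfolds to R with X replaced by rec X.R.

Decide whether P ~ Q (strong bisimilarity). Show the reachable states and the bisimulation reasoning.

Reachable graph of P (3 states):
  p0 = b.(0 | 0 | a.0) ⊢ ··b··> p1
  p1 = 0 | 0 | a.0 ⊢ ··a··> p2
  p2 = 0 | 0 | 0 ⊢ stopped
Reachable graph of Q (3 states):
  q0 = b.(0 | 0 | a.0 + 0) ⊢ ··b··> q1
  q1 = 0 | 0 | a.0 + 0 ⊢ ··a··> q2
  q2 = 0 | 0 | 0 ⊢ stopped
Bisimilarity quotient blocks:
  B0 = {p0, q0}
  B1 = {p1, q1}
  B2 = {p2, q2}
p0 ∈ B0, q0 ∈ B0 → same block

YES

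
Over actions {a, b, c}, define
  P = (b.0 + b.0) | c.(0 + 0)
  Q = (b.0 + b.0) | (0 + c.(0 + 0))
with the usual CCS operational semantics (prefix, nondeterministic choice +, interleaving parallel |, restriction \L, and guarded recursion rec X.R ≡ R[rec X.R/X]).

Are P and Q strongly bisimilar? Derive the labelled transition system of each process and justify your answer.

Reachable graph of P (4 states):
  m0 = (b.0 + b.0) | c.(0 + 0) → —b→ m1, —c→ m2
  m1 = 0 | c.(0 + 0) → —c→ m3
  m2 = (b.0 + b.0) | (0 + 0) → —b→ m3
  m3 = 0 | (0 + 0) → (no moves)
Reachable graph of Q (4 states):
  n0 = (b.0 + b.0) | (0 + c.(0 + 0)) → —b→ n1, —c→ n2
  n1 = 0 | (0 + c.(0 + 0)) → —c→ n3
  n2 = (b.0 + b.0) | (0 + 0) → —b→ n3
  n3 = 0 | (0 + 0) → (no moves)
Partition-refinement fixed point:
  B0 = {m0, n0}
  B1 = {m1, n1}
  B2 = {m3, n3}
  B3 = {m2, n2}
m0 ∈ B0, n0 ∈ B0 → same block

YES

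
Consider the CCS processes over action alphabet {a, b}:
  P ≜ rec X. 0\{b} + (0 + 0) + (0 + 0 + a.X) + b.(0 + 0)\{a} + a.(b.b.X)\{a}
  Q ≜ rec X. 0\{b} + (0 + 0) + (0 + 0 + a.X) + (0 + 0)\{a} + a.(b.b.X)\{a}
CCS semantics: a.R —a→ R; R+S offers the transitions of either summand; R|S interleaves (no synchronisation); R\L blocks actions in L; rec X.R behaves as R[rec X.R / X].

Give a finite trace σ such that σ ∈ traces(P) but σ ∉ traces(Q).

Reachable graph of P (6 states):
  u0 = rec X. 0\{b} + (0 + 0) + (0 + 0 + a.X) + b.(0 + 0)\{a} + a.(b.b.X)\{a} → ··a··> u0, ··a··> u1, ··b··> u2
  u1 = (b.b.(rec X. 0\{b} + (0 + 0) + (0 + 0 + a.X) + b.(0 + 0)\{a} + a.(b.b.X)\{a}))\{a} → ··b··> u3
  u2 = (0 + 0)\{a} → (no moves)
  u3 = (b.(rec X. 0\{b} + (0 + 0) + (0 + 0 + a.X) + b.(0 + 0)\{a} + a.(b.b.X)\{a}))\{a} → ··b··> u4
  u4 = (rec X. 0\{b} + (0 + 0) + (0 + 0 + a.X) + b.(0 + 0)\{a} + a.(b.b.X)\{a})\{a} → ··b··> u5
  u5 = (0 + 0)\{a}\{a} → (no moves)
Reachable graph of Q (4 states):
  v0 = rec X. 0\{b} + (0 + 0) + (0 + 0 + a.X) + (0 + 0)\{a} + a.(b.b.X)\{a} → ··a··> v0, ··a··> v1
  v1 = (b.b.(rec X. 0\{b} + (0 + 0) + (0 + 0 + a.X) + (0 + 0)\{a} + a.(b.b.X)\{a}))\{a} → ··b··> v2
  v2 = (b.(rec X. 0\{b} + (0 + 0) + (0 + 0 + a.X) + (0 + 0)\{a} + a.(b.b.X)\{a}))\{a} → ··b··> v3
  v3 = (rec X. 0\{b} + (0 + 0) + (0 + 0 + a.X) + (0 + 0)\{a} + a.(b.b.X)\{a})\{a} → (no moves)
Trace ⟨b⟩ through P, begin at {u0}:
  [1] b ⇒ {u2}
  P completes σ.
Trace ⟨b⟩ through Q, begin at {v0}:
  [1] b ⇒ ∅ (Q stuck)

b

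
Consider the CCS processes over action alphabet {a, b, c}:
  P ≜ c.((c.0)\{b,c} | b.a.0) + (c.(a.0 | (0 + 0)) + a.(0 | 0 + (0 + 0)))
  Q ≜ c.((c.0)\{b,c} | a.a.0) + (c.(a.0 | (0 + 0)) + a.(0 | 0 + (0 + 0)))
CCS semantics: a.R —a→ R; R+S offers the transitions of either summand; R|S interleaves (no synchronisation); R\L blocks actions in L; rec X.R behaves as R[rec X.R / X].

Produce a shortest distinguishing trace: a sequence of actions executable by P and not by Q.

cb

P's transition system — 7 states:
  m0 = c.((c.0)\{b,c} | b.a.0) + (c.(a.0 | (0 + 0)) + a.(0 | 0 + (0 + 0))) :: --a--▸ m1, --c--▸ m2, --c--▸ m3
  m1 = 0 | 0 + (0 + 0) :: ·
  m2 = (c.0)\{b,c} | b.a.0 :: --b--▸ m4
  m3 = a.0 | (0 + 0) :: --a--▸ m5
  m4 = (c.0)\{b,c} | a.0 :: --a--▸ m6
  m5 = 0 | (0 + 0) :: ·
  m6 = (c.0)\{b,c} | 0 :: ·
Q's transition system — 7 states:
  n0 = c.((c.0)\{b,c} | a.a.0) + (c.(a.0 | (0 + 0)) + a.(0 | 0 + (0 + 0))) :: --a--▸ n1, --c--▸ n2, --c--▸ n3
  n1 = 0 | 0 + (0 + 0) :: ·
  n2 = (c.0)\{b,c} | a.a.0 :: --a--▸ n4
  n3 = a.0 | (0 + 0) :: --a--▸ n5
  n4 = (c.0)\{b,c} | a.0 :: --a--▸ n6
  n5 = 0 | (0 + 0) :: ·
  n6 = (c.0)\{b,c} | 0 :: ·
Run σ = ⟨cb⟩ on P: start {m0}
  [1] c ⇒ {m2, m3}
  [2] b ⇒ {m4}
  P completes σ.
Run σ = ⟨cb⟩ on Q: start {n0}
  [1] c ⇒ {n2, n3}
  [2] b ⇒ ∅  — Q cannot continue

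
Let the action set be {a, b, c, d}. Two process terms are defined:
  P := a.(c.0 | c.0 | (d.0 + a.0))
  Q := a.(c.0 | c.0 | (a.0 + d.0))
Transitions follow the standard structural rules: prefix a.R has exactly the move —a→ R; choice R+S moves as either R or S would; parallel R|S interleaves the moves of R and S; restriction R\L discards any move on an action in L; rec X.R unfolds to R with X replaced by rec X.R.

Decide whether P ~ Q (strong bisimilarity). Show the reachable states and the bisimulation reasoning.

LTS(P): 9 reachable states
  u0 = a.(c.0 | c.0 | (d.0 + a.0)) :: -a-> u1
  u1 = c.0 | c.0 | (d.0 + a.0) :: -a-> u2, -c-> u3, -c-> u4, -d-> u2
  u2 = c.0 | c.0 | 0 :: -c-> u5, -c-> u6
  u3 = 0 | c.0 | (d.0 + a.0) :: -a-> u5, -c-> u7, -d-> u5
  u4 = c.0 | 0 | (d.0 + a.0) :: -a-> u6, -c-> u7, -d-> u6
  u5 = 0 | c.0 | 0 :: -c-> u8
  u6 = c.0 | 0 | 0 :: -c-> u8
  u7 = 0 | 0 | (d.0 + a.0) :: -a-> u8, -d-> u8
  u8 = 0 | 0 | 0 :: ·
LTS(Q): 9 reachable states
  v0 = a.(c.0 | c.0 | (a.0 + d.0)) :: -a-> v1
  v1 = c.0 | c.0 | (a.0 + d.0) :: -a-> v2, -c-> v3, -c-> v4, -d-> v2
  v2 = c.0 | c.0 | 0 :: -c-> v5, -c-> v6
  v3 = 0 | c.0 | (a.0 + d.0) :: -a-> v5, -c-> v7, -d-> v5
  v4 = c.0 | 0 | (a.0 + d.0) :: -a-> v6, -c-> v7, -d-> v6
  v5 = 0 | c.0 | 0 :: -c-> v8
  v6 = c.0 | 0 | 0 :: -c-> v8
  v7 = 0 | 0 | (a.0 + d.0) :: -a-> v8, -d-> v8
  v8 = 0 | 0 | 0 :: ·
Partition-refinement fixed point:
  B0 = {u0, v0}
  B1 = {u1, v1}
  B2 = {u2, v2}
  B3 = {u5, u6, v5, v6}
  B4 = {u8, v8}
  B5 = {u3, u4, v3, v4}
  B6 = {u7, v7}
u0 ∈ B0, v0 ∈ B0 → same block

YES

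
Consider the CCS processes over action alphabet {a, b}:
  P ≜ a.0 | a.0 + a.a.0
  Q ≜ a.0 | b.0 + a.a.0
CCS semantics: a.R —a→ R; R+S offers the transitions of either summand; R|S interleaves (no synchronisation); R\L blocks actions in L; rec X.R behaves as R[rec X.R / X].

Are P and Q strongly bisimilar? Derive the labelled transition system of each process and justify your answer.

NO

Reachable graph of P (6 states):
  u0 = a.0 | a.0 + a.a.0 has moves -a-> u1, -a-> u2, -a-> u3
  u1 = 0 | a.0 has moves -a-> u4
  u2 = a.0 has moves -a-> u5
  u3 = a.0 | 0 has moves -a-> u4
  u4 = 0 | 0 has moves stopped
  u5 = 0 has moves stopped
Reachable graph of Q (6 states):
  v0 = a.0 | b.0 + a.a.0 has moves -a-> v1, -a-> v2, -b-> v3
  v1 = 0 | b.0 has moves -b-> v4
  v2 = a.0 has moves -a-> v5
  v3 = a.0 | 0 has moves -a-> v4
  v4 = 0 | 0 has moves stopped
  v5 = 0 has moves stopped
Coarsest stable partition (strong bisimilarity classes):
  B0 = {u0}
  B1 = {u1, u2, u3, v2, v3}
  B2 = {u4, u5, v4, v5}
  B3 = {v0}
  B4 = {v1}
u0 ∈ B0, v0 ∈ B3 → different blocks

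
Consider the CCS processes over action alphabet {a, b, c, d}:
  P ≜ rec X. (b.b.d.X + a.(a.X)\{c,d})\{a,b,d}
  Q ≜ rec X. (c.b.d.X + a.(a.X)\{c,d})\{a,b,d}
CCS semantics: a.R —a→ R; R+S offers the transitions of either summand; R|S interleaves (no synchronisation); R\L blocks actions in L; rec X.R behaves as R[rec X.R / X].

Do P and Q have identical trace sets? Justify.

traces(P) ≠ traces(Q) — witness ⟨c⟩

P's transition system — 1 states:
  s0 = rec X. (b.b.d.X + a.(a.X)\{c,d})\{a,b,d} | ·
Q's transition system — 2 states:
  t0 = rec X. (c.b.d.X + a.(a.X)\{c,d})\{a,b,d} | ··c··> t1
  t1 = (b.d.(rec X. (c.b.d.X + a.(a.X)\{c,d})\{a,b,d}))\{a,b,d} | ·
Executing c from Q (initial set {t0}):
  after c @ step 1: {t1}
  — Q admits the full trace.
Executing c from P (initial set {s0}):
  after c @ step 1: no successor for P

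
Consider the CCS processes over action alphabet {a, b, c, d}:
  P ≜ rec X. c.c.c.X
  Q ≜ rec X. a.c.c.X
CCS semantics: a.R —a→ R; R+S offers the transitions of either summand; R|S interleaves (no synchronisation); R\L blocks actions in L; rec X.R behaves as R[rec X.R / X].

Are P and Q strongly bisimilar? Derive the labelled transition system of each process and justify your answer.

P's transition system — 3 states:
  s0 = rec X. c.c.c.X has moves -c-> s1
  s1 = c.c.(rec X. c.c.c.X) has moves -c-> s2
  s2 = c.(rec X. c.c.c.X) has moves -c-> s0
Q's transition system — 3 states:
  t0 = rec X. a.c.c.X has moves -a-> t1
  t1 = c.c.(rec X. a.c.c.X) has moves -c-> t2
  t2 = c.(rec X. a.c.c.X) has moves -c-> t0
Partition-refinement fixed point:
  B0 = {s0, s1, s2}
  B1 = {t0}
  B2 = {t1}
  B3 = {t2}
s0 ∈ B0, t0 ∈ B1 → different blocks

NO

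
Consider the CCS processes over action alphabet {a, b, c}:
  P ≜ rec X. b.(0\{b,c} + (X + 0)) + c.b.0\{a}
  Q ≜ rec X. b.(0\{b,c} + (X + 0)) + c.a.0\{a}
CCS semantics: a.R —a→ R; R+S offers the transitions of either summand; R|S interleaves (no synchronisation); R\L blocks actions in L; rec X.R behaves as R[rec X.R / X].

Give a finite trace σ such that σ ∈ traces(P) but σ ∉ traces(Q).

cb

P's transition system — 4 states:
  m0 = rec X. b.(0\{b,c} + (X + 0)) + c.b.0\{a} has moves ··b··> m1, ··c··> m2
  m1 = 0\{b,c} + ((rec X. b.(0\{b,c} + (X + 0)) + c.b.0\{a}) + 0) has moves ··b··> m1, ··c··> m2
  m2 = b.0\{a} has moves ··b··> m3
  m3 = 0\{a} has moves ∅
Q's transition system — 4 states:
  n0 = rec X. b.(0\{b,c} + (X + 0)) + c.a.0\{a} has moves ··b··> n1, ··c··> n2
  n1 = 0\{b,c} + ((rec X. b.(0\{b,c} + (X + 0)) + c.a.0\{a}) + 0) has moves ··b··> n1, ··c··> n2
  n2 = a.0\{a} has moves ··a··> n3
  n3 = 0\{a} has moves ∅
Executing cb from P (initial set {m0}):
  after c @ step 1: {m2}
  after b @ step 2: {m3}
  ✓ P
Executing cb from Q (initial set {n0}):
  after c @ step 1: {n2}
  after b @ step 2: ∅ (Q stuck)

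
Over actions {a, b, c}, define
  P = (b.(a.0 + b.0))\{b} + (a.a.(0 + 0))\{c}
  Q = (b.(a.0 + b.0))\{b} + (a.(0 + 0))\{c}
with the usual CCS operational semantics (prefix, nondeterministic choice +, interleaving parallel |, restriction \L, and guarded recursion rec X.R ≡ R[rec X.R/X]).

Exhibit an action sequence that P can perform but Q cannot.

LTS(P): 3 reachable states
  p0 = (b.(a.0 + b.0))\{b} + (a.a.(0 + 0))\{c} | —a→ p1
  p1 = (a.(0 + 0))\{c} | —a→ p2
  p2 = (0 + 0)\{c} | (no moves)
LTS(Q): 2 reachable states
  q0 = (b.(a.0 + b.0))\{b} + (a.(0 + 0))\{c} | —a→ q1
  q1 = (0 + 0)\{c} | (no moves)
Run σ = ⟨aa⟩ on P: start {p0}
  step 1 (a): {p1}
  step 2 (a): {p2}
  — P admits the full trace.
Run σ = ⟨aa⟩ on Q: start {q0}
  step 1 (a): {q1}
  step 2 (a): ∅ (Q stuck)

aa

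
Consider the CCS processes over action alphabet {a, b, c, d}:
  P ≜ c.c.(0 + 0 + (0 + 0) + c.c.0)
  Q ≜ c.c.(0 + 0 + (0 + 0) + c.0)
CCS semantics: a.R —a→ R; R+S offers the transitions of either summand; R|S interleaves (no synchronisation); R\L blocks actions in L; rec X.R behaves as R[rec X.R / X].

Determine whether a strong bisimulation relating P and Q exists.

Reachable graph of P (5 states):
  s0 = c.c.(0 + 0 + (0 + 0) + c.c.0) → --c--▸ s1
  s1 = c.(0 + 0 + (0 + 0) + c.c.0) → --c--▸ s2
  s2 = 0 + 0 + (0 + 0) + c.c.0 → --c--▸ s3
  s3 = c.0 → --c--▸ s4
  s4 = 0 → ∅
Reachable graph of Q (4 states):
  t0 = c.c.(0 + 0 + (0 + 0) + c.0) → --c--▸ t1
  t1 = c.(0 + 0 + (0 + 0) + c.0) → --c--▸ t2
  t2 = 0 + 0 + (0 + 0) + c.0 → --c--▸ t3
  t3 = 0 → ∅
Coarsest stable partition (strong bisimilarity classes):
  B0 = {s0}
  B1 = {s1, t0}
  B2 = {s2, t1}
  B3 = {s3, t2}
  B4 = {s4, t3}
s0 ∈ B0, t0 ∈ B1 → different blocks

NO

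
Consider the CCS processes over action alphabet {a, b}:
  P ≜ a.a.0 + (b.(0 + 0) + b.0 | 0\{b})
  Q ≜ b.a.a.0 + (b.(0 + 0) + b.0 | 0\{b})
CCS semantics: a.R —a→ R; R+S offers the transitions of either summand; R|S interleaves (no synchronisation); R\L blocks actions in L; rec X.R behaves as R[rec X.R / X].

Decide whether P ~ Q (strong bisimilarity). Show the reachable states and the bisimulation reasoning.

not bisimilar

LTS(P): 5 reachable states
  p0 = a.a.0 + (b.(0 + 0) + b.0 | 0\{b}) ⊢ --a--▸ p1, --b--▸ p2, --b--▸ p3
  p1 = a.0 ⊢ --a--▸ p4
  p2 = 0 + 0 ⊢ ∅
  p3 = 0 | 0\{b} ⊢ ∅
  p4 = 0 ⊢ ∅
LTS(Q): 6 reachable states
  q0 = b.a.a.0 + (b.(0 + 0) + b.0 | 0\{b}) ⊢ --b--▸ q1, --b--▸ q2, --b--▸ q3
  q1 = 0 + 0 ⊢ ∅
  q2 = 0 | 0\{b} ⊢ ∅
  q3 = a.a.0 ⊢ --a--▸ q4
  q4 = a.0 ⊢ --a--▸ q5
  q5 = 0 ⊢ ∅
Bisimilarity quotient blocks:
  B0 = {p0}
  B1 = {p2, p3, p4, q1, q2, q5}
  B2 = {p1, q4}
  B3 = {q0}
  B4 = {q3}
p0 ∈ B0, q0 ∈ B3 → different blocks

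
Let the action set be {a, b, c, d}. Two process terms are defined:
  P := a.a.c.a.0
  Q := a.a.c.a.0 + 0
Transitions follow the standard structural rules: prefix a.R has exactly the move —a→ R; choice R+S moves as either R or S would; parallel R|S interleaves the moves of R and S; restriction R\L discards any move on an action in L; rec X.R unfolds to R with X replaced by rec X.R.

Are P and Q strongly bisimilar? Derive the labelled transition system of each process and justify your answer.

YES

LTS(P): 5 reachable states
  s0 = a.a.c.a.0 → =a=> s1
  s1 = a.c.a.0 → =a=> s2
  s2 = c.a.0 → =c=> s3
  s3 = a.0 → =a=> s4
  s4 = 0 → ∅
LTS(Q): 5 reachable states
  t0 = a.a.c.a.0 + 0 → =a=> t1
  t1 = a.c.a.0 → =a=> t2
  t2 = c.a.0 → =c=> t3
  t3 = a.0 → =a=> t4
  t4 = 0 → ∅
Coarsest stable partition (strong bisimilarity classes):
  B0 = {s0, t0}
  B1 = {s1, t1}
  B2 = {s2, t2}
  B3 = {s3, t3}
  B4 = {s4, t4}
s0 ∈ B0, t0 ∈ B0 → same block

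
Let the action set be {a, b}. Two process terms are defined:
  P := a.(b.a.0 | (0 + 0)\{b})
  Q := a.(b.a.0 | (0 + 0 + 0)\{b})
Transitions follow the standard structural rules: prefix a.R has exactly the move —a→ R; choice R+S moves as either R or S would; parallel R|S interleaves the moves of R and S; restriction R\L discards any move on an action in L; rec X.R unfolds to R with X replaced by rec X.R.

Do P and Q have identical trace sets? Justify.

Reachable graph of P (4 states):
  m0 = a.(b.a.0 | (0 + 0)\{b}) has moves ··a··> m1
  m1 = b.a.0 | (0 + 0)\{b} has moves ··b··> m2
  m2 = a.0 | (0 + 0)\{b} has moves ··a··> m3
  m3 = 0 | (0 + 0)\{b} has moves stopped
Reachable graph of Q (4 states):
  n0 = a.(b.a.0 | (0 + 0 + 0)\{b}) has moves ··a··> n1
  n1 = b.a.0 | (0 + 0 + 0)\{b} has moves ··b··> n2
  n2 = a.0 | (0 + 0 + 0)\{b} has moves ··a··> n3
  n3 = 0 | (0 + 0 + 0)\{b} has moves stopped
Bisimilarity quotient blocks:
  B0 = {m0, n0}
  B1 = {m1, n1}
  B2 = {m2, n2}
  B3 = {m3, n3}
m0 ∈ B0, n0 ∈ B0 → same block
Bisimilar ⇒ trace-equivalent.

trace-equivalent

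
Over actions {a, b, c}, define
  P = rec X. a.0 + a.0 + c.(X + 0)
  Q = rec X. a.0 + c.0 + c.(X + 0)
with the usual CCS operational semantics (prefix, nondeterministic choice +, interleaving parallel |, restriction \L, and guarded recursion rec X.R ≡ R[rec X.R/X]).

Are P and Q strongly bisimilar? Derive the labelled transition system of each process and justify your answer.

Reachable graph of P (3 states):
  s0 = rec X. a.0 + a.0 + c.(X + 0) → --a--▸ s1, --c--▸ s2
  s1 = 0 → (no moves)
  s2 = (rec X. a.0 + a.0 + c.(X + 0)) + 0 → --a--▸ s1, --c--▸ s2
Reachable graph of Q (3 states):
  t0 = rec X. a.0 + c.0 + c.(X + 0) → --a--▸ t1, --c--▸ t1, --c--▸ t2
  t1 = 0 → (no moves)
  t2 = (rec X. a.0 + c.0 + c.(X + 0)) + 0 → --a--▸ t1, --c--▸ t1, --c--▸ t2
Coarsest stable partition (strong bisimilarity classes):
  B0 = {s0, s2}
  B1 = {s1, t1}
  B2 = {t0, t2}
s0 ∈ B0, t0 ∈ B2 → different blocks

P ≁ Q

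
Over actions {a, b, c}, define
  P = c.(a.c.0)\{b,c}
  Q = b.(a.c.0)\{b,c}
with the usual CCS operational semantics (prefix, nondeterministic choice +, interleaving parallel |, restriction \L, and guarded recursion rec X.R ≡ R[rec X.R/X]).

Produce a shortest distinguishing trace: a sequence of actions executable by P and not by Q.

c

LTS(P): 3 reachable states
  u0 = c.(a.c.0)\{b,c} :: -c-> u1
  u1 = (a.c.0)\{b,c} :: -a-> u2
  u2 = (c.0)\{b,c} :: deadlocked
LTS(Q): 3 reachable states
  v0 = b.(a.c.0)\{b,c} :: -b-> v1
  v1 = (a.c.0)\{b,c} :: -a-> v2
  v2 = (c.0)\{b,c} :: deadlocked
Run σ = ⟨c⟩ on P: start {u0}
  [1] c ⇒ {u1}
  ✓ P
Run σ = ⟨c⟩ on Q: start {v0}
  [1] c ⇒ ∅  — Q cannot continue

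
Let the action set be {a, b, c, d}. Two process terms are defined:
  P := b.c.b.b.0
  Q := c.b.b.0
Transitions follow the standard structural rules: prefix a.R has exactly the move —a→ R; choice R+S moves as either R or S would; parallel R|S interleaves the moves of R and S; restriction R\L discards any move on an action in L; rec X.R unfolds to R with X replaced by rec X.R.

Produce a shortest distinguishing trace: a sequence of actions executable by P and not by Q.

Reachable graph of P (5 states):
  m0 = b.c.b.b.0 → —b→ m1
  m1 = c.b.b.0 → —c→ m2
  m2 = b.b.0 → —b→ m3
  m3 = b.0 → —b→ m4
  m4 = 0 → (no moves)
Reachable graph of Q (4 states):
  n0 = c.b.b.0 → —c→ n1
  n1 = b.b.0 → —b→ n2
  n2 = b.0 → —b→ n3
  n3 = 0 → (no moves)
Run σ = ⟨b⟩ on P: start {m0}
  after b @ step 1: {m1}
  P completes σ.
Run σ = ⟨b⟩ on Q: start {n0}
  after b @ step 1: no successor for Q

b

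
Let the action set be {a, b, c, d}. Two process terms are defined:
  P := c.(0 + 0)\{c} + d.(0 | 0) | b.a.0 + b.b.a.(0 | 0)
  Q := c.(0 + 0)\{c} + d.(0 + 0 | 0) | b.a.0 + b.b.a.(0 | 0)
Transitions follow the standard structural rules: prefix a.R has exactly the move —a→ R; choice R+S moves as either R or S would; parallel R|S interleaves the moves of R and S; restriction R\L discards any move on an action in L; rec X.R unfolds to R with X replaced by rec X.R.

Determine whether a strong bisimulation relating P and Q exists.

Reachable graph of P (10 states):
  p0 = c.(0 + 0)\{c} + d.(0 | 0) | b.a.0 + b.b.a.(0 | 0) → --b--▸ p1, --b--▸ p2, --c--▸ p3, --d--▸ p4
  p1 = b.a.(0 | 0) → --b--▸ p5
  p2 = d.(0 | 0) | a.0 → --a--▸ p6, --d--▸ p7
  p3 = (0 + 0)\{c} → (no moves)
  p4 = 0 | 0 | b.a.0 → --b--▸ p7
  p5 = a.(0 | 0) → --a--▸ p8
  p6 = d.(0 | 0) | 0 → --d--▸ p9
  p7 = 0 | 0 | a.0 → --a--▸ p9
  p8 = 0 | 0 → (no moves)
  p9 = 0 | 0 | 0 → (no moves)
Reachable graph of Q (10 states):
  q0 = c.(0 + 0)\{c} + d.(0 + 0 | 0) | b.a.0 + b.b.a.(0 | 0) → --b--▸ q1, --b--▸ q2, --c--▸ q3, --d--▸ q4
  q1 = b.a.(0 | 0) → --b--▸ q5
  q2 = d.(0 + 0 | 0) | a.0 → --a--▸ q6, --d--▸ q7
  q3 = (0 + 0)\{c} → (no moves)
  q4 = (0 + 0 | 0) | b.a.0 → --b--▸ q7
  q5 = a.(0 | 0) → --a--▸ q8
  q6 = d.(0 + 0 | 0) | 0 → --d--▸ q9
  q7 = (0 + 0 | 0) | a.0 → --a--▸ q9
  q8 = 0 | 0 → (no moves)
  q9 = (0 + 0 | 0) | 0 → (no moves)
Partition-refinement fixed point:
  B0 = {p0, q0}
  B1 = {p2, q2}
  B2 = {p5, p7, q5, q7}
  B3 = {p3, p8, p9, q3, q8, q9}
  B4 = {p6, q6}
  B5 = {p1, p4, q1, q4}
p0 ∈ B0, q0 ∈ B0 → same block

P ~ Q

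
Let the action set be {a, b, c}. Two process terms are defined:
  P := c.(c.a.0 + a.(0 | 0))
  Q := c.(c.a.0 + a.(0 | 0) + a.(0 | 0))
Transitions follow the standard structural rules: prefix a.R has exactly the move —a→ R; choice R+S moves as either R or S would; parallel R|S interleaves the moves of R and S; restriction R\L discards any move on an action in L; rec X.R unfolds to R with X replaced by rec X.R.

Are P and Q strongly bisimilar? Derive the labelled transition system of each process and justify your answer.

P ~ Q

P's transition system — 5 states:
  m0 = c.(c.a.0 + a.(0 | 0)) → ··c··> m1
  m1 = c.a.0 + a.(0 | 0) → ··a··> m2, ··c··> m3
  m2 = 0 | 0 → deadlocked
  m3 = a.0 → ··a··> m4
  m4 = 0 → deadlocked
Q's transition system — 5 states:
  n0 = c.(c.a.0 + a.(0 | 0) + a.(0 | 0)) → ··c··> n1
  n1 = c.a.0 + a.(0 | 0) + a.(0 | 0) → ··a··> n2, ··c··> n3
  n2 = 0 | 0 → deadlocked
  n3 = a.0 → ··a··> n4
  n4 = 0 → deadlocked
Partition-refinement fixed point:
  B0 = {m0, n0}
  B1 = {m1, n1}
  B2 = {m2, m4, n2, n4}
  B3 = {m3, n3}
m0 ∈ B0, n0 ∈ B0 → same block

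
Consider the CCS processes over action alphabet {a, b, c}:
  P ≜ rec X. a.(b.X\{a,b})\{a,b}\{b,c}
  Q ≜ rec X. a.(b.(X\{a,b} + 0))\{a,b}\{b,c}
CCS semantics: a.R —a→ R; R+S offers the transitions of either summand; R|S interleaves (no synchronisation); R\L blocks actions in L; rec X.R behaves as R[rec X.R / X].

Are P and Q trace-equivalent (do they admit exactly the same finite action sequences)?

P's transition system — 2 states:
  m0 = rec X. a.(b.X\{a,b})\{a,b}\{b,c} ⊢ ··a··> m1
  m1 = (b.(rec X. a.(b.X\{a,b})\{a,b}\{b,c})\{a,b})\{a,b}\{b,c} ⊢ ·
Q's transition system — 2 states:
  n0 = rec X. a.(b.(X\{a,b} + 0))\{a,b}\{b,c} ⊢ ··a··> n1
  n1 = (b.((rec X. a.(b.(X\{a,b} + 0))\{a,b}\{b,c})\{a,b} + 0))\{a,b}\{b,c} ⊢ ·
Partition-refinement fixed point:
  B0 = {m0, n0}
  B1 = {m1, n1}
m0 ∈ B0, n0 ∈ B0 → same block
Bisimilar ⇒ trace-equivalent.

traces(P) = traces(Q)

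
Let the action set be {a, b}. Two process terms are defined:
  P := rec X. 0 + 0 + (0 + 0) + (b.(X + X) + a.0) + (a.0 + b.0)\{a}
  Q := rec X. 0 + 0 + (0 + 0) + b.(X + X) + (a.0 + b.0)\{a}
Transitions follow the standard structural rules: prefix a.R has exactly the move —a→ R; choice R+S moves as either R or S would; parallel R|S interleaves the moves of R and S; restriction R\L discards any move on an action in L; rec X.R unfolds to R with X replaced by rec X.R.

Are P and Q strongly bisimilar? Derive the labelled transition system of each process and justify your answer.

Reachable graph of P (4 states):
  u0 = rec X. 0 + 0 + (0 + 0) + (b.(X + X) + a.0) + (a.0 + b.0)\{a} has moves ··a··> u1, ··b··> u2, ··b··> u3
  u1 = 0 has moves (no moves)
  u2 = (rec X. 0 + 0 + (0 + 0) + (b.(X + X) + a.0) + (a.0 + b.0)\{a}) + (rec X. 0 + 0 + (0 + 0) + (b.(X + X) + a.0) + (a.0 + b.0)\{a}) has moves ··a··> u1, ··b··> u2, ··b··> u3
  u3 = 0\{a} has moves (no moves)
Reachable graph of Q (3 states):
  v0 = rec X. 0 + 0 + (0 + 0) + b.(X + X) + (a.0 + b.0)\{a} has moves ··b··> v1, ··b··> v2
  v1 = (rec X. 0 + 0 + (0 + 0) + b.(X + X) + (a.0 + b.0)\{a}) + (rec X. 0 + 0 + (0 + 0) + b.(X + X) + (a.0 + b.0)\{a}) has moves ··b··> v1, ··b··> v2
  v2 = 0\{a} has moves (no moves)
Bisimilarity quotient blocks:
  B0 = {u0, u2}
  B1 = {u1, u3, v2}
  B2 = {v0, v1}
u0 ∈ B0, v0 ∈ B2 → different blocks

P ≁ Q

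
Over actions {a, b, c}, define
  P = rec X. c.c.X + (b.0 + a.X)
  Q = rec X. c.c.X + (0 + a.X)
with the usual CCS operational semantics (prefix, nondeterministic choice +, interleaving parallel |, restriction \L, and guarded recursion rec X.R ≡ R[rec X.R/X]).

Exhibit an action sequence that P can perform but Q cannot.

b

LTS(P): 3 reachable states
  p0 = rec X. c.c.X + (b.0 + a.X) :: —a→ p0, —b→ p1, —c→ p2
  p1 = 0 :: ∅
  p2 = c.(rec X. c.c.X + (b.0 + a.X)) :: —c→ p0
LTS(Q): 2 reachable states
  q0 = rec X. c.c.X + (0 + a.X) :: —a→ q0, —c→ q1
  q1 = c.(rec X. c.c.X + (0 + a.X)) :: —c→ q0
Executing b from P (initial set {p0}):
  after b @ step 1: {p1}
  P completes σ.
Executing b from Q (initial set {q0}):
  after b @ step 1: no successor for Q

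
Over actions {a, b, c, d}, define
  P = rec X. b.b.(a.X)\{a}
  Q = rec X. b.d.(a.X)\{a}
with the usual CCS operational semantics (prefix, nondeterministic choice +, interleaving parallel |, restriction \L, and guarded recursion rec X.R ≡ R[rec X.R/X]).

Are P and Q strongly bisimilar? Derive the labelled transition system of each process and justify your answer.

P's transition system — 3 states:
  u0 = rec X. b.b.(a.X)\{a} :: --b--▸ u1
  u1 = b.(a.(rec X. b.b.(a.X)\{a}))\{a} :: --b--▸ u2
  u2 = (a.(rec X. b.b.(a.X)\{a}))\{a} :: deadlocked
Q's transition system — 3 states:
  v0 = rec X. b.d.(a.X)\{a} :: --b--▸ v1
  v1 = d.(a.(rec X. b.d.(a.X)\{a}))\{a} :: --d--▸ v2
  v2 = (a.(rec X. b.d.(a.X)\{a}))\{a} :: deadlocked
Bisimilarity quotient blocks:
  B0 = {u0}
  B1 = {u1}
  B2 = {u2, v2}
  B3 = {v0}
  B4 = {v1}
u0 ∈ B0, v0 ∈ B3 → different blocks

not bisimilar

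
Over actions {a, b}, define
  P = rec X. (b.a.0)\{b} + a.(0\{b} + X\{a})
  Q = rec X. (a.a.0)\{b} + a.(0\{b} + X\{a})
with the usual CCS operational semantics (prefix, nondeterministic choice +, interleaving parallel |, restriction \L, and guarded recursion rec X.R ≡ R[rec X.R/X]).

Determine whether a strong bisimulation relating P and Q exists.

LTS(P): 2 reachable states
  s0 = rec X. (b.a.0)\{b} + a.(0\{b} + X\{a}) ⊢ ··a··> s1
  s1 = 0\{b} + (rec X. (b.a.0)\{b} + a.(0\{b} + X\{a}))\{a} ⊢ deadlocked
LTS(Q): 4 reachable states
  t0 = rec X. (a.a.0)\{b} + a.(0\{b} + X\{a}) ⊢ ··a··> t1, ··a··> t2
  t1 = (a.0)\{b} ⊢ ··a··> t3
  t2 = 0\{b} + (rec X. (a.a.0)\{b} + a.(0\{b} + X\{a}))\{a} ⊢ deadlocked
  t3 = 0\{b} ⊢ deadlocked
Partition-refinement fixed point:
  B0 = {s0, t1}
  B1 = {s1, t2, t3}
  B2 = {t0}
s0 ∈ B0, t0 ∈ B2 → different blocks

not bisimilar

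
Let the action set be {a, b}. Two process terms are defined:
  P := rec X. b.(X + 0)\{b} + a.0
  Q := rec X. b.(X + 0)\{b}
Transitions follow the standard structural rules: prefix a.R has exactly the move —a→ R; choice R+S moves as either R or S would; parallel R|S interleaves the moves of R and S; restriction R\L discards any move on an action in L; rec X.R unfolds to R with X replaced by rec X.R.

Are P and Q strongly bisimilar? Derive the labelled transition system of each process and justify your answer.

P's transition system — 4 states:
  m0 = rec X. b.(X + 0)\{b} + a.0 → --a--▸ m1, --b--▸ m2
  m1 = 0 → deadlocked
  m2 = ((rec X. b.(X + 0)\{b} + a.0) + 0)\{b} → --a--▸ m3
  m3 = 0\{b} → deadlocked
Q's transition system — 2 states:
  n0 = rec X. b.(X + 0)\{b} → --b--▸ n1
  n1 = ((rec X. b.(X + 0)\{b}) + 0)\{b} → deadlocked
Partition-refinement fixed point:
  B0 = {m0}
  B1 = {m1, m3, n1}
  B2 = {m2}
  B3 = {n0}
m0 ∈ B0, n0 ∈ B3 → different blocks

NO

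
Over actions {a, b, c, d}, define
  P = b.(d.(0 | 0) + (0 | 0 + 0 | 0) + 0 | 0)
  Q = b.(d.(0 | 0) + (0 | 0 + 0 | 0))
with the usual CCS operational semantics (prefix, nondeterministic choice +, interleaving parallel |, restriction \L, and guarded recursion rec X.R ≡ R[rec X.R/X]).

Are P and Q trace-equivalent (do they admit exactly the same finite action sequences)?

LTS(P): 3 reachable states
  p0 = b.(d.(0 | 0) + (0 | 0 + 0 | 0) + 0 | 0) :: —b→ p1
  p1 = d.(0 | 0) + (0 | 0 + 0 | 0) + 0 | 0 :: —d→ p2
  p2 = 0 | 0 :: stopped
LTS(Q): 3 reachable states
  q0 = b.(d.(0 | 0) + (0 | 0 + 0 | 0)) :: —b→ q1
  q1 = d.(0 | 0) + (0 | 0 + 0 | 0) :: —d→ q2
  q2 = 0 | 0 :: stopped
Bisimilarity quotient blocks:
  B0 = {p0, q0}
  B1 = {p1, q1}
  B2 = {p2, q2}
p0 ∈ B0, q0 ∈ B0 → same block
Bisimilar ⇒ trace-equivalent.

YES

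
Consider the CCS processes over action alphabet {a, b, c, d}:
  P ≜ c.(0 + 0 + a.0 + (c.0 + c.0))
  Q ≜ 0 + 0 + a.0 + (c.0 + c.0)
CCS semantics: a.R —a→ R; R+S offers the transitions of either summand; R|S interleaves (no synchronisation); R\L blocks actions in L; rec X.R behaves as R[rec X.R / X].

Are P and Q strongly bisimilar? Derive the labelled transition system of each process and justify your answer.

not bisimilar

Reachable graph of P (3 states):
  u0 = c.(0 + 0 + a.0 + (c.0 + c.0)) :: --c--▸ u1
  u1 = 0 + 0 + a.0 + (c.0 + c.0) :: --a--▸ u2, --c--▸ u2
  u2 = 0 :: stopped
Reachable graph of Q (2 states):
  v0 = 0 + 0 + a.0 + (c.0 + c.0) :: --a--▸ v1, --c--▸ v1
  v1 = 0 :: stopped
Partition-refinement fixed point:
  B0 = {u0}
  B1 = {u1, v0}
  B2 = {u2, v1}
u0 ∈ B0, v0 ∈ B1 → different blocks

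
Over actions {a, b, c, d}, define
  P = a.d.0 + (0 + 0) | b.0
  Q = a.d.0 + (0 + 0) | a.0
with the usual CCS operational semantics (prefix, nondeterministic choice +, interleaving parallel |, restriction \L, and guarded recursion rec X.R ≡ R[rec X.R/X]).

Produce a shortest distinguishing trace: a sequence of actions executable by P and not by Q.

b

Reachable graph of P (4 states):
  u0 = a.d.0 + (0 + 0) | b.0 has moves --a--▸ u1, --b--▸ u2
  u1 = d.0 has moves --d--▸ u3
  u2 = (0 + 0) | 0 has moves ·
  u3 = 0 has moves ·
Reachable graph of Q (4 states):
  v0 = a.d.0 + (0 + 0) | a.0 has moves --a--▸ v1, --a--▸ v2
  v1 = (0 + 0) | 0 has moves ·
  v2 = d.0 has moves --d--▸ v3
  v3 = 0 has moves ·
Executing b from P (initial set {u0}):
  step 1 (b): {u2}
  — P admits the full trace.
Executing b from Q (initial set {v0}):
  step 1 (b): no successor for Q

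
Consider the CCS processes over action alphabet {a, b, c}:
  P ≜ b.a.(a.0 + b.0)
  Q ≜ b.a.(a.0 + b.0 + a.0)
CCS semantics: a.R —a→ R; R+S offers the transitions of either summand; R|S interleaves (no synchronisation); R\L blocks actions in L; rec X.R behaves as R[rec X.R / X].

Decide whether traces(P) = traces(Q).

YES

P's transition system — 4 states:
  m0 = b.a.(a.0 + b.0) ⊢ —b→ m1
  m1 = a.(a.0 + b.0) ⊢ —a→ m2
  m2 = a.0 + b.0 ⊢ —a→ m3, —b→ m3
  m3 = 0 ⊢ stopped
Q's transition system — 4 states:
  n0 = b.a.(a.0 + b.0 + a.0) ⊢ —b→ n1
  n1 = a.(a.0 + b.0 + a.0) ⊢ —a→ n2
  n2 = a.0 + b.0 + a.0 ⊢ —a→ n3, —b→ n3
  n3 = 0 ⊢ stopped
Coarsest stable partition (strong bisimilarity classes):
  B0 = {m0, n0}
  B1 = {m1, n1}
  B2 = {m2, n2}
  B3 = {m3, n3}
m0 ∈ B0, n0 ∈ B0 → same block
Bisimilar ⇒ trace-equivalent.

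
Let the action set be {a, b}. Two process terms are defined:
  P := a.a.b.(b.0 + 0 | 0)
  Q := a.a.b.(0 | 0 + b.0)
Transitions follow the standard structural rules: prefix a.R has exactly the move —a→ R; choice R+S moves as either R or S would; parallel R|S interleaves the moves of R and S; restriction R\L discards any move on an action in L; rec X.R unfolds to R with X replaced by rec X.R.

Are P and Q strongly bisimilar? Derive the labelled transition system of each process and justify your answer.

YES

P's transition system — 5 states:
  s0 = a.a.b.(b.0 + 0 | 0) | =a=> s1
  s1 = a.b.(b.0 + 0 | 0) | =a=> s2
  s2 = b.(b.0 + 0 | 0) | =b=> s3
  s3 = b.0 + 0 | 0 | =b=> s4
  s4 = 0 | ·
Q's transition system — 5 states:
  t0 = a.a.b.(0 | 0 + b.0) | =a=> t1
  t1 = a.b.(0 | 0 + b.0) | =a=> t2
  t2 = b.(0 | 0 + b.0) | =b=> t3
  t3 = 0 | 0 + b.0 | =b=> t4
  t4 = 0 | ·
Bisimilarity quotient blocks:
  B0 = {s0, t0}
  B1 = {s1, t1}
  B2 = {s2, t2}
  B3 = {s3, t3}
  B4 = {s4, t4}
s0 ∈ B0, t0 ∈ B0 → same block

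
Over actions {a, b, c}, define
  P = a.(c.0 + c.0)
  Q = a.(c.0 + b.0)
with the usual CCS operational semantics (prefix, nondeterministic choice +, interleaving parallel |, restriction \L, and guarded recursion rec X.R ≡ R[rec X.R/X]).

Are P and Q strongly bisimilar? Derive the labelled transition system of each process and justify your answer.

NO

Reachable graph of P (3 states):
  p0 = a.(c.0 + c.0) → —a→ p1
  p1 = c.0 + c.0 → —c→ p2
  p2 = 0 → stopped
Reachable graph of Q (3 states):
  q0 = a.(c.0 + b.0) → —a→ q1
  q1 = c.0 + b.0 → —b→ q2, —c→ q2
  q2 = 0 → stopped
Partition-refinement fixed point:
  B0 = {p0}
  B1 = {p1}
  B2 = {p2, q2}
  B3 = {q0}
  B4 = {q1}
p0 ∈ B0, q0 ∈ B3 → different blocks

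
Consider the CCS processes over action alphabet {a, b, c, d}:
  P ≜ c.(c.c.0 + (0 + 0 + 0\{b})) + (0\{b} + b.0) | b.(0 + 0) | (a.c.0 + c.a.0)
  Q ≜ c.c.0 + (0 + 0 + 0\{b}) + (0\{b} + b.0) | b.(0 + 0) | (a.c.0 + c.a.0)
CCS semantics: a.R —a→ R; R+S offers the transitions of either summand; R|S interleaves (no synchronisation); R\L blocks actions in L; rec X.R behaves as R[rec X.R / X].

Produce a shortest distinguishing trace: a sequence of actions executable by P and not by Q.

P's transition system — 19 states:
  s0 = c.(c.c.0 + (0 + 0 + 0\{b})) + (0\{b} + b.0) | b.(0 + 0) | (a.c.0 + c.a.0) → ··a··> s1, ··b··> s2, ··b··> s3, ··c··> s4, ··c··> s5
  s1 = (0\{b} + b.0) | b.(0 + 0) | c.0 → ··b··> s6, ··b··> s7, ··c··> s8
  s2 = (0\{b} + b.0) | (0 + 0) | (a.c.0 + c.a.0) → ··a··> s6, ··b··> s9, ··c··> s10
  s3 = 0 | b.(0 + 0) | (a.c.0 + c.a.0) → ··a··> s7, ··b··> s9, ··c··> s11
  s4 = (0\{b} + b.0) | b.(0 + 0) | a.0 → ··a··> s8, ··b··> s10, ··b··> s11
  s5 = c.c.0 + (0 + 0 + 0\{b}) → ··c··> s12
  s6 = (0\{b} + b.0) | (0 + 0) | c.0 → ··b··> s13, ··c··> s14
  s7 = 0 | b.(0 + 0) | c.0 → ··b··> s13, ··c··> s15
  s8 = (0\{b} + b.0) | b.(0 + 0) | 0 → ··b··> s14, ··b··> s15
  s9 = 0 | (0 + 0) | (a.c.0 + c.a.0) → ··a··> s13, ··c··> s16
  s10 = (0\{b} + b.0) | (0 + 0) | a.0 → ··a··> s14, ··b··> s16
  s11 = 0 | b.(0 + 0) | a.0 → ··a··> s15, ··b··> s16
  s12 = c.0 → ··c··> s17
  s13 = 0 | (0 + 0) | c.0 → ··c··> s18
  s14 = (0\{b} + b.0) | (0 + 0) | 0 → ··b··> s18
  s15 = 0 | b.(0 + 0) | 0 → ··b··> s18
  s16 = 0 | (0 + 0) | a.0 → ··a··> s18
  s17 = 0 → ·
  s18 = 0 | (0 + 0) | 0 → ·
Q's transition system — 18 states:
  t0 = c.c.0 + (0 + 0 + 0\{b}) + (0\{b} + b.0) | b.(0 + 0) | (a.c.0 + c.a.0) → ··a··> t1, ··b··> t2, ··b··> t3, ··c··> t4, ··c··> t5
  t1 = (0\{b} + b.0) | b.(0 + 0) | c.0 → ··b··> t6, ··b··> t7, ··c··> t8
  t2 = (0\{b} + b.0) | (0 + 0) | (a.c.0 + c.a.0) → ··a··> t6, ··b··> t9, ··c··> t10
  t3 = 0 | b.(0 + 0) | (a.c.0 + c.a.0) → ··a··> t7, ··b··> t9, ··c··> t11
  t4 = (0\{b} + b.0) | b.(0 + 0) | a.0 → ··a··> t8, ··b··> t10, ··b··> t11
  t5 = c.0 → ··c··> t12
  t6 = (0\{b} + b.0) | (0 + 0) | c.0 → ··b··> t13, ··c··> t14
  t7 = 0 | b.(0 + 0) | c.0 → ··b··> t13, ··c··> t15
  t8 = (0\{b} + b.0) | b.(0 + 0) | 0 → ··b··> t14, ··b··> t15
  t9 = 0 | (0 + 0) | (a.c.0 + c.a.0) → ··a··> t13, ··c··> t16
  t10 = (0\{b} + b.0) | (0 + 0) | a.0 → ··a··> t14, ··b··> t16
  t11 = 0 | b.(0 + 0) | a.0 → ··a··> t15, ··b··> t16
  t12 = 0 → ·
  t13 = 0 | (0 + 0) | c.0 → ··c··> t17
  t14 = (0\{b} + b.0) | (0 + 0) | 0 → ··b··> t17
  t15 = 0 | b.(0 + 0) | 0 → ··b··> t17
  t16 = 0 | (0 + 0) | a.0 → ··a··> t17
  t17 = 0 | (0 + 0) | 0 → ·
Executing ccc from P (initial set {s0}):
  after c @ step 1: {s4, s5}
  after c @ step 2: {s12}
  after c @ step 3: {s17}
  — P admits the full trace.
Executing ccc from Q (initial set {t0}):
  after c @ step 1: {t4, t5}
  after c @ step 2: {t12}
  after c @ step 3: ∅ (Q stuck)

ccc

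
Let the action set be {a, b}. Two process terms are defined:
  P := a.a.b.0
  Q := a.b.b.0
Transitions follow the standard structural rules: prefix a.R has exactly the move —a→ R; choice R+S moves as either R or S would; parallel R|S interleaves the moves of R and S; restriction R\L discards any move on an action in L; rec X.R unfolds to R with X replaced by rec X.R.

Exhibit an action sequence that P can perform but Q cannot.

aa

LTS(P): 4 reachable states
  s0 = a.a.b.0 :: ··a··> s1
  s1 = a.b.0 :: ··a··> s2
  s2 = b.0 :: ··b··> s3
  s3 = 0 :: ∅
LTS(Q): 4 reachable states
  t0 = a.b.b.0 :: ··a··> t1
  t1 = b.b.0 :: ··b··> t2
  t2 = b.0 :: ··b··> t3
  t3 = 0 :: ∅
Executing aa from P (initial set {s0}):
  [1] a ⇒ {s1}
  [2] a ⇒ {s2}
  P completes σ.
Executing aa from Q (initial set {t0}):
  [1] a ⇒ {t1}
  [2] a ⇒ ∅ (Q stuck)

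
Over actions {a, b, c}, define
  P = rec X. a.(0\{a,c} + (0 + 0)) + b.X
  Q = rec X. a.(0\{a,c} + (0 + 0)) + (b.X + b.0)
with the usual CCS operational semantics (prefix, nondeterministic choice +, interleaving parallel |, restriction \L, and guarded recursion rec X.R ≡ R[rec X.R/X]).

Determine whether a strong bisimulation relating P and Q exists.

LTS(P): 2 reachable states
  u0 = rec X. a.(0\{a,c} + (0 + 0)) + b.X → ··a··> u1, ··b··> u0
  u1 = 0\{a,c} + (0 + 0) → ∅
LTS(Q): 3 reachable states
  v0 = rec X. a.(0\{a,c} + (0 + 0)) + (b.X + b.0) → ··a··> v1, ··b··> v0, ··b··> v2
  v1 = 0\{a,c} + (0 + 0) → ∅
  v2 = 0 → ∅
Partition-refinement fixed point:
  B0 = {u0}
  B1 = {u1, v1, v2}
  B2 = {v0}
u0 ∈ B0, v0 ∈ B2 → different blocks

not bisimilar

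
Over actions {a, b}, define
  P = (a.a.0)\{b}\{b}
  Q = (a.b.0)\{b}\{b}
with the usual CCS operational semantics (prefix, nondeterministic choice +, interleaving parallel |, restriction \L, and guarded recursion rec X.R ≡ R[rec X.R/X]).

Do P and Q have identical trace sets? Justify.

trace-distinct — witness ⟨aa⟩

LTS(P): 3 reachable states
  s0 = (a.a.0)\{b}\{b} → ··a··> s1
  s1 = (a.0)\{b}\{b} → ··a··> s2
  s2 = 0\{b}\{b} → (no moves)
LTS(Q): 2 reachable states
  t0 = (a.b.0)\{b}\{b} → ··a··> t1
  t1 = (b.0)\{b}\{b} → (no moves)
Trace ⟨aa⟩ through P, begin at {s0}:
  [1] a ⇒ {s1}
  [2] a ⇒ {s2}
  P completes σ.
Trace ⟨aa⟩ through Q, begin at {t0}:
  [1] a ⇒ {t1}
  [2] a ⇒ ∅ (Q stuck)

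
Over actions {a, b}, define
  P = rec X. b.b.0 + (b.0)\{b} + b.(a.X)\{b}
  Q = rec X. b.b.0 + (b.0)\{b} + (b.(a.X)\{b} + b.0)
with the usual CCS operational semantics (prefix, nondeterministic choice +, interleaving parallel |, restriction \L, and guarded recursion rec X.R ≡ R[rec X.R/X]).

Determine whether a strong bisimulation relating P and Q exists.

Reachable graph of P (5 states):
  m0 = rec X. b.b.0 + (b.0)\{b} + b.(a.X)\{b} ⊢ --b--▸ m1, --b--▸ m2
  m1 = (a.(rec X. b.b.0 + (b.0)\{b} + b.(a.X)\{b}))\{b} ⊢ --a--▸ m3
  m2 = b.0 ⊢ --b--▸ m4
  m3 = (rec X. b.b.0 + (b.0)\{b} + b.(a.X)\{b})\{b} ⊢ stopped
  m4 = 0 ⊢ stopped
Reachable graph of Q (5 states):
  n0 = rec X. b.b.0 + (b.0)\{b} + (b.(a.X)\{b} + b.0) ⊢ --b--▸ n1, --b--▸ n2, --b--▸ n3
  n1 = (a.(rec X. b.b.0 + (b.0)\{b} + (b.(a.X)\{b} + b.0)))\{b} ⊢ --a--▸ n4
  n2 = 0 ⊢ stopped
  n3 = b.0 ⊢ --b--▸ n2
  n4 = (rec X. b.b.0 + (b.0)\{b} + (b.(a.X)\{b} + b.0))\{b} ⊢ stopped
Bisimilarity quotient blocks:
  B0 = {m0}
  B1 = {m2, n3}
  B2 = {m3, m4, n2, n4}
  B3 = {m1, n1}
  B4 = {n0}
m0 ∈ B0, n0 ∈ B4 → different blocks

P ≁ Q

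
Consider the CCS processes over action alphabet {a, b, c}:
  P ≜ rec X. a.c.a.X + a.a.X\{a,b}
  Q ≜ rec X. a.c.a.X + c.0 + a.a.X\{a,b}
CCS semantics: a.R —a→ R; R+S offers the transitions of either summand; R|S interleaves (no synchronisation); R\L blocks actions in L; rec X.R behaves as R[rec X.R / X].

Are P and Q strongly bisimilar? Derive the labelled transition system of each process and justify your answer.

LTS(P): 5 reachable states
  s0 = rec X. a.c.a.X + a.a.X\{a,b} | =a=> s1, =a=> s2
  s1 = a.(rec X. a.c.a.X + a.a.X\{a,b})\{a,b} | =a=> s3
  s2 = c.a.(rec X. a.c.a.X + a.a.X\{a,b}) | =c=> s4
  s3 = (rec X. a.c.a.X + a.a.X\{a,b})\{a,b} | ·
  s4 = a.(rec X. a.c.a.X + a.a.X\{a,b}) | =a=> s0
LTS(Q): 7 reachable states
  t0 = rec X. a.c.a.X + c.0 + a.a.X\{a,b} | =a=> t1, =a=> t2, =c=> t3
  t1 = a.(rec X. a.c.a.X + c.0 + a.a.X\{a,b})\{a,b} | =a=> t4
  t2 = c.a.(rec X. a.c.a.X + c.0 + a.a.X\{a,b}) | =c=> t5
  t3 = 0 | ·
  t4 = (rec X. a.c.a.X + c.0 + a.a.X\{a,b})\{a,b} | =c=> t6
  t5 = a.(rec X. a.c.a.X + c.0 + a.a.X\{a,b}) | =a=> t0
  t6 = 0\{a,b} | ·
Bisimilarity quotient blocks:
  B0 = {s0}
  B1 = {s2}
  B2 = {s4}
  B3 = {s1}
  B4 = {s3, t3, t6}
  B5 = {t0}
  B6 = {t1}
  B7 = {t4}
  B8 = {t2}
  B9 = {t5}
s0 ∈ B0, t0 ∈ B5 → different blocks

not bisimilar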